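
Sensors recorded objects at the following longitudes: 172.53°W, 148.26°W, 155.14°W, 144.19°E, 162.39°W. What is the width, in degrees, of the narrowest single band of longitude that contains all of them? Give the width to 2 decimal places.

Sort the longitudes: -172.53°, -162.39°, -155.14°, -148.26°, +144.19°.
Eastward gaps between consecutive values (wrapping around): 10.14°, 7.25°, 6.88°, 292.45°, 43.28°.
Largest gap = 292.45° ⇒ minimal covering band is its complement: 360° − 292.45° = 67.55°.
Band runs from +144.19° eastward to -148.26°, crossing the antimeridian.

67.55°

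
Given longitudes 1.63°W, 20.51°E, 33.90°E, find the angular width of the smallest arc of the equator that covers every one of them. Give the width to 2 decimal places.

35.53°

Sort the longitudes: -1.63°, +20.51°, +33.90°.
Eastward gaps between consecutive values (wrapping around): 22.14°, 13.39°, 324.47°.
Largest gap = 324.47° ⇒ minimal covering band is its complement: 360° − 324.47° = 35.53°.
Band runs from -1.63° eastward to +33.90°.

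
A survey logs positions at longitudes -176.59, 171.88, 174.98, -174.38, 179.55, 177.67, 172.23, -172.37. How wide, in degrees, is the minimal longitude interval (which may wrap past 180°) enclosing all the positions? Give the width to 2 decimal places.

Sort the longitudes: -176.59°, -174.38°, -172.37°, +171.88°, +172.23°, +174.98°, +177.67°, +179.55°.
Eastward gaps between consecutive values (wrapping around): 2.21°, 2.01°, 344.25°, 0.35°, 2.75°, 2.69°, 1.88°, 3.86°.
Largest gap = 344.25° ⇒ minimal covering band is its complement: 360° − 344.25° = 15.75°.
Band runs from +171.88° eastward to -172.37°, crossing the antimeridian.

15.75°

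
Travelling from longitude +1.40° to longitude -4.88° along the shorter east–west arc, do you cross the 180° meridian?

No

Signed shortest Δλ = ((-4.88 − 1.40 + 180) mod 360) − 180 = -6.28°.
Going west by 6.28° from +1.40° reaches -4.88° without touching 180°.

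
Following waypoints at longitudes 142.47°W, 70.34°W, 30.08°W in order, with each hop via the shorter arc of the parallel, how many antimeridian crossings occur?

0

Leg 1: -142.47° → -70.34°, shortest Δλ = 72.13° (east) — does not cross 180°.
Leg 2: -70.34° → -30.08°, shortest Δλ = 40.26° (east) — does not cross 180°.
Total crossings: 0.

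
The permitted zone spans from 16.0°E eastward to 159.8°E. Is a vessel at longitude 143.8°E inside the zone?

Band width going east from +16.0° to +159.8°: ((159.8 − 16.0) mod 360) = 143.8°.
Offset of +143.8° east of the west edge: ((143.8 − 16.0) mod 360) = 127.8°.
127.8° ≤ 143.8° ⇒ inside.

Yes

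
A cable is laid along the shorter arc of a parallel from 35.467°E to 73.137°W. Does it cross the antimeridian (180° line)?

No

Signed shortest Δλ = ((-73.137 − 35.467 + 180) mod 360) − 180 = -108.604°.
Going west by 108.604° from +35.467° reaches -73.137° without touching 180°.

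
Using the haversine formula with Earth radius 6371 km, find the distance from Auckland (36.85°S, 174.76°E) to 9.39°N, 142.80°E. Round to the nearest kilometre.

Δλ = 142.80 − 174.76 = -31.96°.
Δφ = 9.39 − -36.85 = 46.24°.
a = sin²(Δφ/2) + cos φ₁ · cos φ₂ · sin²(Δλ/2) = 0.214016.
c = 2·atan2(√a, √(1−a)) = 0.96189 rad → d = 6371·c ≈ 6128.23 km.

6128 km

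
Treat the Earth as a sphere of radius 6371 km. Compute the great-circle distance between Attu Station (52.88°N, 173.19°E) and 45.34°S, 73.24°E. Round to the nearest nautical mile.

7795 nmi

Δλ = 73.24 − 173.19 = -99.95°.
Δφ = -45.34 − 52.88 = -98.22°.
a = sin²(Δφ/2) + cos φ₁ · cos φ₂ · sin²(Δλ/2) = 0.820230.
c = 2·atan2(√a, √(1−a)) = 2.26589 rad → d = 6371·c ≈ 14436.00 km ≈ 7794.82 nmi.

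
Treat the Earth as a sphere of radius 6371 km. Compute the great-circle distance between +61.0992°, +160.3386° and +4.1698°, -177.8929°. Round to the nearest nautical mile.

Δλ = -177.8929 − 160.3386 = -338.2315°; wrapped into (−180°, 180°]: 21.7685°.
Δφ = 4.1698 − 61.0992 = -56.9294°.
a = sin²(Δφ/2) + cos φ₁ · cos φ₂ · sin²(Δλ/2) = 0.244350.
c = 2·atan2(√a, √(1−a)) = 1.03410 rad → d = 6371·c ≈ 6588.25 km ≈ 3557.37 nmi.

3557 nmi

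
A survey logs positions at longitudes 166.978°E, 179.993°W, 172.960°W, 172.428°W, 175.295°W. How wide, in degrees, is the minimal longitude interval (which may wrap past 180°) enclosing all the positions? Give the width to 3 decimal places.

20.594°

Sort the longitudes: -179.993°, -175.295°, -172.960°, -172.428°, +166.978°.
Eastward gaps between consecutive values (wrapping around): 4.698°, 2.335°, 0.532°, 339.406°, 13.029°.
Largest gap = 339.406° ⇒ minimal covering band is its complement: 360° − 339.406° = 20.594°.
Band runs from +166.978° eastward to -172.428°, crossing the antimeridian.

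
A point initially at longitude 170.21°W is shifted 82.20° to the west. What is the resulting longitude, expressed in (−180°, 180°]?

Start at -170.21°; shift −82.20° → -252.41°.
-252.41° lies outside (−180°, 180°]; add 360° → +107.59°.

107.59°E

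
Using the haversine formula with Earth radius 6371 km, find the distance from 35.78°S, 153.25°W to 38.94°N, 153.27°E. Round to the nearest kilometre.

Δλ = 153.27 − -153.25 = 306.52°; wrapped into (−180°, 180°]: -53.48°.
Δφ = 38.94 − -35.78 = 74.72°.
a = sin²(Δφ/2) + cos φ₁ · cos φ₂ · sin²(Δλ/2) = 0.495978.
c = 2·atan2(√a, √(1−a)) = 1.56275 rad → d = 6371·c ≈ 9956.30 km.

9956 km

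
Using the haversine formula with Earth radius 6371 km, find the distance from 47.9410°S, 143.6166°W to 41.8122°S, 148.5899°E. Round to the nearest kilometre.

5211 km

Δλ = 148.5899 − -143.6166 = 292.2065°; wrapped into (−180°, 180°]: -67.7935°.
Δφ = -41.8122 − -47.9410 = 6.1288°.
a = sin²(Δφ/2) + cos φ₁ · cos φ₂ · sin²(Δλ/2) = 0.158152.
c = 2·atan2(√a, √(1−a)) = 0.81798 rad → d = 6371·c ≈ 5211.36 km.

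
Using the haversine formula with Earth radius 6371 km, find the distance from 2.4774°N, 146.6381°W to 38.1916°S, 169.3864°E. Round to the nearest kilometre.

6386 km

Δλ = 169.3864 − -146.6381 = 316.0245°; wrapped into (−180°, 180°]: -43.9755°.
Δφ = -38.1916 − 2.4774 = -40.6690°.
a = sin²(Δφ/2) + cos φ₁ · cos φ₂ · sin²(Δλ/2) = 0.230829.
c = 2·atan2(√a, √(1−a)) = 1.00233 rad → d = 6371·c ≈ 6385.83 km.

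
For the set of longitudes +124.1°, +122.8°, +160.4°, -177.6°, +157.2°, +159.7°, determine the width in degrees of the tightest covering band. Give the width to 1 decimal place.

Sort the longitudes: -177.6°, +122.8°, +124.1°, +157.2°, +159.7°, +160.4°.
Eastward gaps between consecutive values (wrapping around): 300.4°, 1.3°, 33.1°, 2.5°, 0.7°, 22.0°.
Largest gap = 300.4° ⇒ minimal covering band is its complement: 360° − 300.4° = 59.6°.
Band runs from +122.8° eastward to -177.6°, crossing the antimeridian.

59.6°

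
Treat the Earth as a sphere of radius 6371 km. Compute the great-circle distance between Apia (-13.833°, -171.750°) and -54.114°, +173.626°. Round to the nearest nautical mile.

2515 nmi

Δλ = 173.626 − -171.750 = 345.376°; wrapped into (−180°, 180°]: -14.624°.
Δφ = -54.114 − -13.833 = -40.281°.
a = sin²(Δφ/2) + cos φ₁ · cos φ₂ · sin²(Δλ/2) = 0.127778.
c = 2·atan2(√a, √(1−a)) = 0.73110 rad → d = 6371·c ≈ 4657.81 km ≈ 2515.02 nmi.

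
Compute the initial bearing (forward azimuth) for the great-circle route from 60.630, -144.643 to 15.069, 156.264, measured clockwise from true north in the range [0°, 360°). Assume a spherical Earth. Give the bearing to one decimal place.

Δλ = 156.264 − -144.643 = 300.907°; wrapped into (−180°, 180°]: -59.093°.
θ = atan2( sin Δλ · cos φ₂ , cos φ₁ · sin φ₂ − sin φ₁ · cos φ₂ · cos Δλ )
  = atan2(-0.82850, -0.30473) = -110.194° → normalised to [0°, 360°): 249.806°.

249.8°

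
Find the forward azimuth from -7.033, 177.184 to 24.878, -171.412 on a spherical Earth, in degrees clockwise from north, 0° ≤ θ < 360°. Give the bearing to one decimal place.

Δλ = -171.412 − 177.184 = -348.596°; wrapped into (−180°, 180°]: 11.404°.
θ = atan2( sin Δλ · cos φ₂ , cos φ₁ · sin φ₂ − sin φ₁ · cos φ₂ · cos Δλ )
  = atan2(0.17938, 0.52641) = 18.817° → normalised to [0°, 360°): 18.817°.

18.8°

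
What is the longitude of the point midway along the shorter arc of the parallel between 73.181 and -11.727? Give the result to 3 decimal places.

+30.727°

Signed shortest Δλ from +73.181° to -11.727° is -84.908°.
Midpoint longitude = +73.181° + (-84.908°)/2 = +73.181° − 42.454° = +30.727°.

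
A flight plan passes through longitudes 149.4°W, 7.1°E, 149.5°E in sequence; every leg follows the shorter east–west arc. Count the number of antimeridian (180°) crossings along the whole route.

Leg 1: -149.4° → +7.1°, shortest Δλ = 156.5° (east) — does not cross 180°.
Leg 2: +7.1° → +149.5°, shortest Δλ = 142.4° (east) — does not cross 180°.
Total crossings: 0.

0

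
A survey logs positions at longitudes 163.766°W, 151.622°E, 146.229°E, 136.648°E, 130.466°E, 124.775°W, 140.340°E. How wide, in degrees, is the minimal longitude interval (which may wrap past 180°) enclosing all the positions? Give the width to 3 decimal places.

Sort the longitudes: -163.766°, -124.775°, +130.466°, +136.648°, +140.340°, +146.229°, +151.622°.
Eastward gaps between consecutive values (wrapping around): 38.991°, 255.241°, 6.182°, 3.692°, 5.889°, 5.393°, 44.612°.
Largest gap = 255.241° ⇒ minimal covering band is its complement: 360° − 255.241° = 104.759°.
Band runs from +130.466° eastward to -124.775°, crossing the antimeridian.

104.759°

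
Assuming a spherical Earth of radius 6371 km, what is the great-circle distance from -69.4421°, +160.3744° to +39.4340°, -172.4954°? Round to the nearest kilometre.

12309 km

Δλ = -172.4954 − 160.3744 = -332.8698°; wrapped into (−180°, 180°]: 27.1302°.
Δφ = 39.4340 − -69.4421 = 108.8761°.
a = sin²(Δφ/2) + cos φ₁ · cos φ₂ · sin²(Δλ/2) = 0.676682.
c = 2·atan2(√a, √(1−a)) = 1.93196 rad → d = 6371·c ≈ 12308.52 km.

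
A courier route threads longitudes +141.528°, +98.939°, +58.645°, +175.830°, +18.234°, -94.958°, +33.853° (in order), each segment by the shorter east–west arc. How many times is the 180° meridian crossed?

Leg 1: +141.528° → +98.939°, shortest Δλ = -42.589° (west) — does not cross 180°.
Leg 2: +98.939° → +58.645°, shortest Δλ = -40.294° (west) — does not cross 180°.
Leg 3: +58.645° → +175.830°, shortest Δλ = 117.185° (east) — does not cross 180°.
Leg 4: +175.830° → +18.234°, shortest Δλ = -157.596° (west) — does not cross 180°.
Leg 5: +18.234° → -94.958°, shortest Δλ = -113.192° (west) — does not cross 180°.
Leg 6: -94.958° → +33.853°, shortest Δλ = 128.811° (east) — does not cross 180°.
Total crossings: 0.

0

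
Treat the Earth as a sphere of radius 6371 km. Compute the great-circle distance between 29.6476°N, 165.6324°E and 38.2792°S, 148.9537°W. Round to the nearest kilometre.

Δλ = -148.9537 − 165.6324 = -314.5861°; wrapped into (−180°, 180°]: 45.4139°.
Δφ = -38.2792 − 29.6476 = -67.9268°.
a = sin²(Δφ/2) + cos φ₁ · cos φ₂ · sin²(Δλ/2) = 0.413764.
c = 2·atan2(√a, √(1−a)) = 1.39746 rad → d = 6371·c ≈ 8903.20 km.

8903 km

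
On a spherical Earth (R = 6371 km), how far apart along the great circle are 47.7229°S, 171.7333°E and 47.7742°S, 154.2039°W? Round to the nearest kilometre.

2526 km

Δλ = -154.2039 − 171.7333 = -325.9372°; wrapped into (−180°, 180°]: 34.0628°.
Δφ = -47.7742 − -47.7229 = -0.0513°.
a = sin²(Δφ/2) + cos φ₁ · cos φ₂ · sin²(Δλ/2) = 0.038785.
c = 2·atan2(√a, √(1−a)) = 0.39647 rad → d = 6371·c ≈ 2525.91 km.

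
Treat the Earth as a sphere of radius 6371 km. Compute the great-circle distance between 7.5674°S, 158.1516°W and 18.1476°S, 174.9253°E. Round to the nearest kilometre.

3141 km

Δλ = 174.9253 − -158.1516 = 333.0769°; wrapped into (−180°, 180°]: -26.9231°.
Δφ = -18.1476 − -7.5674 = -10.5802°.
a = sin²(Δφ/2) + cos φ₁ · cos φ₂ · sin²(Δλ/2) = 0.059549.
c = 2·atan2(√a, √(1−a)) = 0.49303 rad → d = 6371·c ≈ 3141.10 km.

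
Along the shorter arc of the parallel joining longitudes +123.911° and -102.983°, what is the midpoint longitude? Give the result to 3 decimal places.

Signed shortest Δλ from +123.911° to -102.983° is +133.106°.
Midpoint longitude = +123.911° + (+133.106°)/2 = +123.911° + 66.553° = +190.464°.
Normalise into (−180°, 180°]: -169.536°.
(The naïve average (+123.911 + -102.983)/2 = 10.464° is on the wrong side of the globe.)

-169.536°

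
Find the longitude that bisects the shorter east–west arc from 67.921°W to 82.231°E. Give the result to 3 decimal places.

Signed shortest Δλ from -67.921° to +82.231° is +150.152°.
Midpoint longitude = -67.921° + (+150.152°)/2 = -67.921° + 75.076° = +7.155°.

7.155°E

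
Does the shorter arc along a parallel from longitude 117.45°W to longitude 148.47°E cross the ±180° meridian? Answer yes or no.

Yes

Naïve |148.47 − -117.45| = 265.92° > 180°, so the shorter arc goes the other way round — across 180°.
Signed shortest Δλ = ((148.47 − -117.45 + 180) mod 360) − 180 = -94.08°.
Going west by 94.08° from -117.45° passes through 180° before reaching +148.47°.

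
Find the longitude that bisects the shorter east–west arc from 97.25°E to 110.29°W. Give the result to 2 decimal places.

Signed shortest Δλ from +97.25° to -110.29° is +152.46°.
Midpoint longitude = +97.25° + (+152.46°)/2 = +97.25° + 76.23° = +173.48°.
(The naïve average (+97.25 + -110.29)/2 = -6.52° is on the wrong side of the globe.)

173.48°E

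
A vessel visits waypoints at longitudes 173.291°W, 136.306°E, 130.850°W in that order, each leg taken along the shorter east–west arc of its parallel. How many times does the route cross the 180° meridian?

Leg 1: -173.291° → +136.306°, shortest Δλ = -50.403° (west) — crosses 180°.
Leg 2: +136.306° → -130.850°, shortest Δλ = 92.844° (east) — crosses 180°.
Total crossings: 2.

2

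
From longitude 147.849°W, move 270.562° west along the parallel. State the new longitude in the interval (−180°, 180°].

58.411°W

Start at -147.849°; shift −270.562° → -418.411°.
-418.411° lies outside (−180°, 180°]; add 360° → -58.411°.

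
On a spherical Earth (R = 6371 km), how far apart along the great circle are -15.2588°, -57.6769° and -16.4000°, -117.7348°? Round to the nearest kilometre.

6402 km

Δλ = -117.7348 − -57.6769 = -60.0579°.
Δφ = -16.4000 − -15.2588 = -1.1412°.
a = sin²(Δφ/2) + cos φ₁ · cos φ₂ · sin²(Δλ/2) = 0.231878.
c = 2·atan2(√a, √(1−a)) = 1.00482 rad → d = 6371·c ≈ 6401.68 km.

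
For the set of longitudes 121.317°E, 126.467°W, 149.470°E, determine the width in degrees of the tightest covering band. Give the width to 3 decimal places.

112.216°

Sort the longitudes: -126.467°, +121.317°, +149.470°.
Eastward gaps between consecutive values (wrapping around): 247.784°, 28.153°, 84.063°.
Largest gap = 247.784° ⇒ minimal covering band is its complement: 360° − 247.784° = 112.216°.
Band runs from +121.317° eastward to -126.467°, crossing the antimeridian.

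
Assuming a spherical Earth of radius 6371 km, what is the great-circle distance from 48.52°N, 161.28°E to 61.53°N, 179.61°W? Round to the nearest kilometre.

Δλ = -179.61 − 161.28 = -340.89°; wrapped into (−180°, 180°]: 19.11°.
Δφ = 61.53 − 48.52 = 13.01°.
a = sin²(Δφ/2) + cos φ₁ · cos φ₂ · sin²(Δλ/2) = 0.021535.
c = 2·atan2(√a, √(1−a)) = 0.29456 rad → d = 6371·c ≈ 1876.63 km.

1877 km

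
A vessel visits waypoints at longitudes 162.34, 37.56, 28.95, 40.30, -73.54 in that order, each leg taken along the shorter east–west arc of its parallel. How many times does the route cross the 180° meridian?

Leg 1: +162.34° → +37.56°, shortest Δλ = -124.78° (west) — does not cross 180°.
Leg 2: +37.56° → +28.95°, shortest Δλ = -8.61° (west) — does not cross 180°.
Leg 3: +28.95° → +40.30°, shortest Δλ = 11.35° (east) — does not cross 180°.
Leg 4: +40.30° → -73.54°, shortest Δλ = -113.84° (west) — does not cross 180°.
Total crossings: 0.

0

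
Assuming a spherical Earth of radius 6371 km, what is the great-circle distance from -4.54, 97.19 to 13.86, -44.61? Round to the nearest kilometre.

Δλ = -44.61 − 97.19 = -141.80°.
Δφ = 13.86 − -4.54 = 18.40°.
a = sin²(Δφ/2) + cos φ₁ · cos φ₂ · sin²(Δλ/2) = 0.889772.
c = 2·atan2(√a, √(1−a)) = 2.46473 rad → d = 6371·c ≈ 15702.81 km.

15703 km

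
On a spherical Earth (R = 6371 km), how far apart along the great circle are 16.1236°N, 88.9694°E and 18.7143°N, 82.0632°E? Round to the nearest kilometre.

787 km

Δλ = 82.0632 − 88.9694 = -6.9062°.
Δφ = 18.7143 − 16.1236 = 2.5907°.
a = sin²(Δφ/2) + cos φ₁ · cos φ₂ · sin²(Δλ/2) = 0.003812.
c = 2·atan2(√a, √(1−a)) = 0.12356 rad → d = 6371·c ≈ 787.20 km.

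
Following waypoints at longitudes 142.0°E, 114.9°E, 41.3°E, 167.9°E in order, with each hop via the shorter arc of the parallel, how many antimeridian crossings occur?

0

Leg 1: +142.0° → +114.9°, shortest Δλ = -27.1° (west) — does not cross 180°.
Leg 2: +114.9° → +41.3°, shortest Δλ = -73.6° (west) — does not cross 180°.
Leg 3: +41.3° → +167.9°, shortest Δλ = 126.6° (east) — does not cross 180°.
Total crossings: 0.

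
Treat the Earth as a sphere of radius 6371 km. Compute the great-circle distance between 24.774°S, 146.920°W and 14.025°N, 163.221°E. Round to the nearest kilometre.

6917 km

Δλ = 163.221 − -146.920 = 310.141°; wrapped into (−180°, 180°]: -49.859°.
Δφ = 14.025 − -24.774 = 38.799°.
a = sin²(Δφ/2) + cos φ₁ · cos φ₂ · sin²(Δλ/2) = 0.266831.
c = 2·atan2(√a, √(1−a)) = 1.08565 rad → d = 6371·c ≈ 6916.67 km.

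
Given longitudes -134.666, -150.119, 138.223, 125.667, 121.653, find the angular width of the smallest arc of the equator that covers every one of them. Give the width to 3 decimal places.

Sort the longitudes: -150.119°, -134.666°, +121.653°, +125.667°, +138.223°.
Eastward gaps between consecutive values (wrapping around): 15.453°, 256.319°, 4.014°, 12.556°, 71.658°.
Largest gap = 256.319° ⇒ minimal covering band is its complement: 360° − 256.319° = 103.681°.
Band runs from +121.653° eastward to -134.666°, crossing the antimeridian.

103.681°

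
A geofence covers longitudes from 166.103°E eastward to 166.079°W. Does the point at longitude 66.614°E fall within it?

No

Band width going east from +166.103° to -166.079°: ((-166.079 − 166.103) mod 360) = 27.818°.
Offset of +66.614° east of the west edge: ((66.614 − 166.103) mod 360) = 260.511°.
260.511° > 27.818° ⇒ outside.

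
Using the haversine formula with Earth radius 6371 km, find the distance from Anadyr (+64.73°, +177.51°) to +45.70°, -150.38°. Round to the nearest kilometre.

Δλ = -150.38 − 177.51 = -327.89°; wrapped into (−180°, 180°]: 32.11°.
Δφ = 45.70 − 64.73 = -19.03°.
a = sin²(Δφ/2) + cos φ₁ · cos φ₂ · sin²(Δλ/2) = 0.050130.
c = 2·atan2(√a, √(1−a)) = 0.45162 rad → d = 6371·c ≈ 2877.28 km.

2877 km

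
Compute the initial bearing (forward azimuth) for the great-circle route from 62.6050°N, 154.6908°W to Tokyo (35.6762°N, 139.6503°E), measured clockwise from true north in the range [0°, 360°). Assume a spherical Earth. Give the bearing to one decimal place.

267.8°

Δλ = 139.6503 − -154.6908 = 294.3411°; wrapped into (−180°, 180°]: -65.6589°.
θ = atan2( sin Δλ · cos φ₂ , cos φ₁ · sin φ₂ − sin φ₁ · cos φ₂ · cos Δλ )
  = atan2(-0.74012, -0.02892) = -92.238° → normalised to [0°, 360°): 267.762°.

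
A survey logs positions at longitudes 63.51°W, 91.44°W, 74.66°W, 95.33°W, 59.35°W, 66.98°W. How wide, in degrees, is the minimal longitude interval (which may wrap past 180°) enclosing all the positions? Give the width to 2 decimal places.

Sort the longitudes: -95.33°, -91.44°, -74.66°, -66.98°, -63.51°, -59.35°.
Eastward gaps between consecutive values (wrapping around): 3.89°, 16.78°, 7.68°, 3.47°, 4.16°, 324.02°.
Largest gap = 324.02° ⇒ minimal covering band is its complement: 360° − 324.02° = 35.98°.
Band runs from -95.33° eastward to -59.35°.

35.98°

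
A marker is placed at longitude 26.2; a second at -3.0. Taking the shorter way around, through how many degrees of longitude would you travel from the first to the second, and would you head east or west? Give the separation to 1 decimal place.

Raw difference: -3.0 − 26.2 = -29.2°.
Normalise into (−180°, 180°]: -29.2° stays -29.2°.
Negative ⇒ the second point lies to the west; separation 29.2°.

29.2° west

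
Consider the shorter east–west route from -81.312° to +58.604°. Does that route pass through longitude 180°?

No

Signed shortest Δλ = ((58.604 − -81.312 + 180) mod 360) − 180 = 139.916°.
Going east by 139.916° from -81.312° reaches +58.604° without touching 180°.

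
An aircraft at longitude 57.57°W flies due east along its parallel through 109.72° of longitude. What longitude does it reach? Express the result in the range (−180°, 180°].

52.15°E

Start at -57.57°; shift +109.72° → +52.15°.
+52.15° already lies in (−180°, 180°].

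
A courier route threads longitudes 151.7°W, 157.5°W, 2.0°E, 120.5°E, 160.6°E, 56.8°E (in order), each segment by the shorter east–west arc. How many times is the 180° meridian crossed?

0

Leg 1: -151.7° → -157.5°, shortest Δλ = -5.8° (west) — does not cross 180°.
Leg 2: -157.5° → +2.0°, shortest Δλ = 159.5° (east) — does not cross 180°.
Leg 3: +2.0° → +120.5°, shortest Δλ = 118.5° (east) — does not cross 180°.
Leg 4: +120.5° → +160.6°, shortest Δλ = 40.1° (east) — does not cross 180°.
Leg 5: +160.6° → +56.8°, shortest Δλ = -103.8° (west) — does not cross 180°.
Total crossings: 0.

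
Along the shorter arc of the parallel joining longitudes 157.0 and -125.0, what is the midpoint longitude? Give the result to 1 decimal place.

Signed shortest Δλ from +157.0° to -125.0° is +78.0°.
Midpoint longitude = +157.0° + (+78.0°)/2 = +157.0° + 39.0° = +196.0°.
Normalise into (−180°, 180°]: -164.0°.
(The naïve average (+157.0 + -125.0)/2 = 16.0° is on the wrong side of the globe.)

-164.0°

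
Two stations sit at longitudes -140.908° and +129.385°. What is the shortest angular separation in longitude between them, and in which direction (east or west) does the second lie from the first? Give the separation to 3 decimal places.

Raw difference: 129.385 − -140.908 = 270.293°.
Normalise into (−180°, 180°]: 270.293° − 360° = -89.707°.
Negative ⇒ the second point lies to the west; separation 89.707°.

89.707° west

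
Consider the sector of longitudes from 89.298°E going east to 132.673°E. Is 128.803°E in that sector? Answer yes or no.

Yes

Band width going east from +89.298° to +132.673°: ((132.673 − 89.298) mod 360) = 43.375°.
Offset of +128.803° east of the west edge: ((128.803 − 89.298) mod 360) = 39.505°.
39.505° ≤ 43.375° ⇒ inside.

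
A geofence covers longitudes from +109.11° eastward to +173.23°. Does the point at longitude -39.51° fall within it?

No

Band width going east from +109.11° to +173.23°: ((173.23 − 109.11) mod 360) = 64.12°.
Offset of -39.51° east of the west edge: ((-39.51 − 109.11) mod 360) = 211.38°.
211.38° > 64.12° ⇒ outside.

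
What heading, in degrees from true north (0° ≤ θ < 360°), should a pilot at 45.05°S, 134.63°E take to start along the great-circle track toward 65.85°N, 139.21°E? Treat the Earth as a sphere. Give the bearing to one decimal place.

2.0°

Δλ = 139.21 − 134.63 = 4.58°.
θ = atan2( sin Δλ · cos φ₂ , cos φ₁ · sin φ₂ − sin φ₁ · cos φ₂ · cos Δλ )
  = atan2(0.03267, 0.93328) = 2.005° → normalised to [0°, 360°): 2.005°.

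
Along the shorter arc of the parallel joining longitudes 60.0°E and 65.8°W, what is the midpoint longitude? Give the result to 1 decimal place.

Signed shortest Δλ from +60.0° to -65.8° is -125.8°.
Midpoint longitude = +60.0° + (-125.8°)/2 = +60.0° − 62.9° = -2.9°.

2.9°W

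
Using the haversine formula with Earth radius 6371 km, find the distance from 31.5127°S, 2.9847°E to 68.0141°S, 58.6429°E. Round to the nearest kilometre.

Δλ = 58.6429 − 2.9847 = 55.6582°.
Δφ = -68.0141 − -31.5127 = -36.5014°.
a = sin²(Δφ/2) + cos φ₁ · cos φ₂ · sin²(Δλ/2) = 0.167637.
c = 2·atan2(√a, √(1−a)) = 0.84367 rad → d = 6371·c ≈ 5375.01 km.

5375 km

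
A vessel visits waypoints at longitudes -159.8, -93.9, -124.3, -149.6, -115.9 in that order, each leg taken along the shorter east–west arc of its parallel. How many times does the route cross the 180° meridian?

Leg 1: -159.8° → -93.9°, shortest Δλ = 65.9° (east) — does not cross 180°.
Leg 2: -93.9° → -124.3°, shortest Δλ = -30.4° (west) — does not cross 180°.
Leg 3: -124.3° → -149.6°, shortest Δλ = -25.3° (west) — does not cross 180°.
Leg 4: -149.6° → -115.9°, shortest Δλ = 33.7° (east) — does not cross 180°.
Total crossings: 0.

0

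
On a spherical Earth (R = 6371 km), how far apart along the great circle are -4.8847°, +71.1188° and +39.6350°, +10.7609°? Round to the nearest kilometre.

Δλ = 10.7609 − 71.1188 = -60.3579°.
Δφ = 39.6350 − -4.8847 = 44.5197°.
a = sin²(Δφ/2) + cos φ₁ · cos φ₂ · sin²(Δλ/2) = 0.337406.
c = 2·atan2(√a, √(1−a)) = 1.23959 rad → d = 6371·c ≈ 7897.40 km.

7897 km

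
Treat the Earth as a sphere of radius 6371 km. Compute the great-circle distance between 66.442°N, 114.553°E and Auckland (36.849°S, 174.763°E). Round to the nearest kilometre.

Δλ = 174.763 − 114.553 = 60.210°.
Δφ = -36.849 − 66.442 = -103.291°.
a = sin²(Δφ/2) + cos φ₁ · cos φ₂ · sin²(Δλ/2) = 0.695414.
c = 2·atan2(√a, √(1−a)) = 1.97233 rad → d = 6371·c ≈ 12565.70 km.

12566 km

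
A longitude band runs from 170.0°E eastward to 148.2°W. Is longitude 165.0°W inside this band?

Band width going east from +170.0° to -148.2°: ((-148.2 − 170.0) mod 360) = 41.8°.
Offset of -165.0° east of the west edge: ((-165.0 − 170.0) mod 360) = 25.0°.
25.0° ≤ 41.8° ⇒ inside.

Yes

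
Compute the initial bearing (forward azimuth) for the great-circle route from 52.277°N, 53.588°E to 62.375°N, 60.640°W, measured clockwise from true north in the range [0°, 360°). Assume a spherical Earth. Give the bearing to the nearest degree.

329°

Δλ = -60.640 − 53.588 = -114.228°.
θ = atan2( sin Δλ · cos φ₂ , cos φ₁ · sin φ₂ − sin φ₁ · cos φ₂ · cos Δλ )
  = atan2(-0.42284, 0.69260) = -31.404° → normalised to [0°, 360°): 328.596°.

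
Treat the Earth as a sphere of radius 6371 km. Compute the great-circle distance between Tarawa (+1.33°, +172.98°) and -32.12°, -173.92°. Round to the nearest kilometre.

3967 km

Δλ = -173.92 − 172.98 = -346.90°; wrapped into (−180°, 180°]: 13.10°.
Δφ = -32.12 − 1.33 = -33.45°.
a = sin²(Δφ/2) + cos φ₁ · cos φ₂ · sin²(Δλ/2) = 0.093834.
c = 2·atan2(√a, √(1−a)) = 0.62266 rad → d = 6371·c ≈ 3966.94 km.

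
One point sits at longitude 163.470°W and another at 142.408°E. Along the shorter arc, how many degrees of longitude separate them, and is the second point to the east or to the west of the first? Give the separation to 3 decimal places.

Raw difference: 142.408 − -163.470 = 305.878°.
Normalise into (−180°, 180°]: 305.878° − 360° = -54.122°.
Negative ⇒ the second point lies to the west; separation 54.122°.

54.122° west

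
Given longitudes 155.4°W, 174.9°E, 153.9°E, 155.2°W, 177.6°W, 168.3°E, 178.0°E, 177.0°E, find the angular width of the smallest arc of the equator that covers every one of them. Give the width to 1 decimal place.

50.9°

Sort the longitudes: -177.6°, -155.4°, -155.2°, +153.9°, +168.3°, +174.9°, +177.0°, +178.0°.
Eastward gaps between consecutive values (wrapping around): 22.2°, 0.2°, 309.1°, 14.4°, 6.6°, 2.1°, 1.0°, 4.4°.
Largest gap = 309.1° ⇒ minimal covering band is its complement: 360° − 309.1° = 50.9°.
Band runs from +153.9° eastward to -155.2°, crossing the antimeridian.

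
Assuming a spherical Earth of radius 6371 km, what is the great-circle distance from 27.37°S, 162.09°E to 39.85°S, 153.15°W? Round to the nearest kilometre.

4321 km

Δλ = -153.15 − 162.09 = -315.24°; wrapped into (−180°, 180°]: 44.76°.
Δφ = -39.85 − -27.37 = -12.48°.
a = sin²(Δφ/2) + cos φ₁ · cos φ₂ · sin²(Δλ/2) = 0.110651.
c = 2·atan2(√a, √(1−a)) = 0.67821 rad → d = 6371·c ≈ 4320.87 km.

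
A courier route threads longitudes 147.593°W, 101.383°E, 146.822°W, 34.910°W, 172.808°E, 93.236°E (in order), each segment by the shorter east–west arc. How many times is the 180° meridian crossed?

3

Leg 1: -147.593° → +101.383°, shortest Δλ = -111.024° (west) — crosses 180°.
Leg 2: +101.383° → -146.822°, shortest Δλ = 111.795° (east) — crosses 180°.
Leg 3: -146.822° → -34.910°, shortest Δλ = 111.912° (east) — does not cross 180°.
Leg 4: -34.910° → +172.808°, shortest Δλ = -152.282° (west) — crosses 180°.
Leg 5: +172.808° → +93.236°, shortest Δλ = -79.572° (west) — does not cross 180°.
Total crossings: 3.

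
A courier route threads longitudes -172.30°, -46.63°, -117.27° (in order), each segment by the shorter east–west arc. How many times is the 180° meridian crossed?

0

Leg 1: -172.30° → -46.63°, shortest Δλ = 125.67° (east) — does not cross 180°.
Leg 2: -46.63° → -117.27°, shortest Δλ = -70.64° (west) — does not cross 180°.
Total crossings: 0.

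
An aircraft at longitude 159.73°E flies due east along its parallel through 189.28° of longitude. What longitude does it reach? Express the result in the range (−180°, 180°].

10.99°W

Start at +159.73°; shift +189.28° → +349.01°.
+349.01° lies outside (−180°, 180°]; subtract 360° → -10.99°.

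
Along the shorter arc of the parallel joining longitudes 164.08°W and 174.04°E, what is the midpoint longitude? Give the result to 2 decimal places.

Signed shortest Δλ from -164.08° to +174.04° is -21.88°.
Midpoint longitude = -164.08° + (-21.88°)/2 = -164.08° − 10.94° = -175.02°.
(The naïve average (-164.08 + +174.04)/2 = 4.98° is on the wrong side of the globe.)

175.02°W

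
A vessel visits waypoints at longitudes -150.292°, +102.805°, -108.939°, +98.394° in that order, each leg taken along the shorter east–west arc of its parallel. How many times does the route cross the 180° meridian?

3

Leg 1: -150.292° → +102.805°, shortest Δλ = -106.903° (west) — crosses 180°.
Leg 2: +102.805° → -108.939°, shortest Δλ = 148.256° (east) — crosses 180°.
Leg 3: -108.939° → +98.394°, shortest Δλ = -152.667° (west) — crosses 180°.
Total crossings: 3.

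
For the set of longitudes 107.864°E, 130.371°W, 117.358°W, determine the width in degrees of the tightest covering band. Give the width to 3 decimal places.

Sort the longitudes: -130.371°, -117.358°, +107.864°.
Eastward gaps between consecutive values (wrapping around): 13.013°, 225.222°, 121.765°.
Largest gap = 225.222° ⇒ minimal covering band is its complement: 360° − 225.222° = 134.778°.
Band runs from +107.864° eastward to -117.358°, crossing the antimeridian.

134.778°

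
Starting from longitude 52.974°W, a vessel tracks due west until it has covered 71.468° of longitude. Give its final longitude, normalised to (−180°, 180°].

Start at -52.974°; shift −71.468° → -124.442°.
-124.442° already lies in (−180°, 180°].

124.442°W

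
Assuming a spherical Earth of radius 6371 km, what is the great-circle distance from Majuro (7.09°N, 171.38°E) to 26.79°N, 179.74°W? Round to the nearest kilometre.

Δλ = -179.74 − 171.38 = -351.12°; wrapped into (−180°, 180°]: 8.88°.
Δφ = 26.79 − 7.09 = 19.70°.
a = sin²(Δφ/2) + cos φ₁ · cos φ₂ · sin²(Δλ/2) = 0.034574.
c = 2·atan2(√a, √(1−a)) = 0.37406 rad → d = 6371·c ≈ 2383.12 km.

2383 km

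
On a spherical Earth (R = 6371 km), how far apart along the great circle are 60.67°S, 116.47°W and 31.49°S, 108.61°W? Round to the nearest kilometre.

3296 km

Δλ = -108.61 − -116.47 = 7.86°.
Δφ = -31.49 − -60.67 = 29.18°.
a = sin²(Δφ/2) + cos φ₁ · cos φ₂ · sin²(Δλ/2) = 0.065416.
c = 2·atan2(√a, √(1−a)) = 0.51728 rad → d = 6371·c ≈ 3295.58 km.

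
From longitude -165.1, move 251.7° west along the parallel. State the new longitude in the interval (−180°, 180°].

Start at -165.1°; shift −251.7° → -416.8°.
-416.8° lies outside (−180°, 180°]; add 360° → -56.8°.

-56.8°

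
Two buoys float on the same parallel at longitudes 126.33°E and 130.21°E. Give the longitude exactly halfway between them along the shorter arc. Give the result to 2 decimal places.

Signed shortest Δλ from +126.33° to +130.21° is +3.88°.
Midpoint longitude = +126.33° + (+3.88°)/2 = +126.33° + 1.94° = +128.27°.

128.27°E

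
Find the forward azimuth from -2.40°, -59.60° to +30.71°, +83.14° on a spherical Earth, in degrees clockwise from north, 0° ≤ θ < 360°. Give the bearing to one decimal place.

Δλ = 83.14 − -59.60 = 142.74°.
θ = atan2( sin Δλ · cos φ₂ , cos φ₁ · sin φ₂ − sin φ₁ · cos φ₂ · cos Δλ )
  = atan2(0.52053, 0.48159) = 47.225° → normalised to [0°, 360°): 47.225°.

47.2°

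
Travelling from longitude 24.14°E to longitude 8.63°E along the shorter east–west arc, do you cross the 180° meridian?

No

Signed shortest Δλ = ((8.63 − 24.14 + 180) mod 360) − 180 = -15.51°.
Going west by 15.51° from +24.14° reaches +8.63° without touching 180°.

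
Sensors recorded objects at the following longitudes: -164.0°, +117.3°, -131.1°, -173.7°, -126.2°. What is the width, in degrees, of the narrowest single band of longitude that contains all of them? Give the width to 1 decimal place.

116.5°

Sort the longitudes: -173.7°, -164.0°, -131.1°, -126.2°, +117.3°.
Eastward gaps between consecutive values (wrapping around): 9.7°, 32.9°, 4.9°, 243.5°, 69.0°.
Largest gap = 243.5° ⇒ minimal covering band is its complement: 360° − 243.5° = 116.5°.
Band runs from +117.3° eastward to -126.2°, crossing the antimeridian.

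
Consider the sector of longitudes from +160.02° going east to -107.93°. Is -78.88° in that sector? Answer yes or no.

Band width going east from +160.02° to -107.93°: ((-107.93 − 160.02) mod 360) = 92.05°.
Offset of -78.88° east of the west edge: ((-78.88 − 160.02) mod 360) = 121.10°.
121.10° > 92.05° ⇒ outside.

No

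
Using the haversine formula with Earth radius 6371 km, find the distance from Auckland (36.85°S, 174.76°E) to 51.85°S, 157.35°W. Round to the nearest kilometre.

2746 km

Δλ = -157.35 − 174.76 = -332.11°; wrapped into (−180°, 180°]: 27.89°.
Δφ = -51.85 − -36.85 = -15.00°.
a = sin²(Δφ/2) + cos φ₁ · cos φ₂ · sin²(Δλ/2) = 0.045745.
c = 2·atan2(√a, √(1−a)) = 0.43109 rad → d = 6371·c ≈ 2746.48 km.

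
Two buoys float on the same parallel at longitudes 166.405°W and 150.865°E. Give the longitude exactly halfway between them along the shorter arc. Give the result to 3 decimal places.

Signed shortest Δλ from -166.405° to +150.865° is -42.730°.
Midpoint longitude = -166.405° + (-42.730°)/2 = -166.405° − 21.365° = -187.770°.
Normalise into (−180°, 180°]: +172.230°.
(The naïve average (-166.405 + +150.865)/2 = -7.77° is on the wrong side of the globe.)

172.230°E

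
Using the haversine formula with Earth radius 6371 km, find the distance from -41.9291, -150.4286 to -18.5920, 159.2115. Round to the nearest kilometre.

Δλ = 159.2115 − -150.4286 = 309.6401°; wrapped into (−180°, 180°]: -50.3599°.
Δφ = -18.5920 − -41.9291 = 23.3371°.
a = sin²(Δφ/2) + cos φ₁ · cos φ₂ · sin²(Δλ/2) = 0.168550.
c = 2·atan2(√a, √(1−a)) = 0.84611 rad → d = 6371·c ≈ 5390.56 km.

5391 km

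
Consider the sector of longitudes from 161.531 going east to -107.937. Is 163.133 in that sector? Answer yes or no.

Yes

Band width going east from +161.531° to -107.937°: ((-107.937 − 161.531) mod 360) = 90.532°.
Offset of +163.133° east of the west edge: ((163.133 − 161.531) mod 360) = 1.602°.
1.602° ≤ 90.532° ⇒ inside.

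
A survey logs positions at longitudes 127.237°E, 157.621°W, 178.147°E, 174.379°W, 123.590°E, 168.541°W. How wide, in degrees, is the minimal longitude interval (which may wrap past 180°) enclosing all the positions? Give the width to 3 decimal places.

Sort the longitudes: -174.379°, -168.541°, -157.621°, +123.590°, +127.237°, +178.147°.
Eastward gaps between consecutive values (wrapping around): 5.838°, 10.920°, 281.211°, 3.647°, 50.910°, 7.474°.
Largest gap = 281.211° ⇒ minimal covering band is its complement: 360° − 281.211° = 78.789°.
Band runs from +123.590° eastward to -157.621°, crossing the antimeridian.

78.789°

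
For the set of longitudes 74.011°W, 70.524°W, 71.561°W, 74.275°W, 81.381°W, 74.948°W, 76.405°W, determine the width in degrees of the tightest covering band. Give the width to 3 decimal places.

10.857°

Sort the longitudes: -81.381°, -76.405°, -74.948°, -74.275°, -74.011°, -71.561°, -70.524°.
Eastward gaps between consecutive values (wrapping around): 4.976°, 1.457°, 0.673°, 0.264°, 2.450°, 1.037°, 349.143°.
Largest gap = 349.143° ⇒ minimal covering band is its complement: 360° − 349.143° = 10.857°.
Band runs from -81.381° eastward to -70.524°.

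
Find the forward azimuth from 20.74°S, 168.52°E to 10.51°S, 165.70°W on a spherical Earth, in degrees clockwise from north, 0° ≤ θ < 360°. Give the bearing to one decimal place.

Δλ = -165.70 − 168.52 = -334.22°; wrapped into (−180°, 180°]: 25.78°.
θ = atan2( sin Δλ · cos φ₂ , cos φ₁ · sin φ₂ − sin φ₁ · cos φ₂ · cos Δλ )
  = atan2(0.42762, 0.14295) = 71.516° → normalised to [0°, 360°): 71.516°.

71.5°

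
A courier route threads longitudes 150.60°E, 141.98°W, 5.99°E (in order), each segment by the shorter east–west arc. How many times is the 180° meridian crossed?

1

Leg 1: +150.60° → -141.98°, shortest Δλ = 67.42° (east) — crosses 180°.
Leg 2: -141.98° → +5.99°, shortest Δλ = 147.97° (east) — does not cross 180°.
Total crossings: 1.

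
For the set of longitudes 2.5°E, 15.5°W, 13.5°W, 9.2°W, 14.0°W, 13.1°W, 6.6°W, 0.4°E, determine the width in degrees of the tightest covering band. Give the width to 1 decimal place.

18.0°

Sort the longitudes: -15.5°, -14.0°, -13.5°, -13.1°, -9.2°, -6.6°, +0.4°, +2.5°.
Eastward gaps between consecutive values (wrapping around): 1.5°, 0.5°, 0.4°, 3.9°, 2.6°, 7.0°, 2.1°, 342.0°.
Largest gap = 342.0° ⇒ minimal covering band is its complement: 360° − 342.0° = 18.0°.
Band runs from -15.5° eastward to +2.5°.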